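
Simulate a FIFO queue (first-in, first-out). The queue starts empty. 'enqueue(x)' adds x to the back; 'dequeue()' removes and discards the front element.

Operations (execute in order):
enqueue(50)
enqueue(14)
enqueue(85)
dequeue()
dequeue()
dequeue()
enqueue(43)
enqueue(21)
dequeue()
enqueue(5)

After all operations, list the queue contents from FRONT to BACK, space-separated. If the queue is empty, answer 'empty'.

Answer: 21 5

Derivation:
enqueue(50): [50]
enqueue(14): [50, 14]
enqueue(85): [50, 14, 85]
dequeue(): [14, 85]
dequeue(): [85]
dequeue(): []
enqueue(43): [43]
enqueue(21): [43, 21]
dequeue(): [21]
enqueue(5): [21, 5]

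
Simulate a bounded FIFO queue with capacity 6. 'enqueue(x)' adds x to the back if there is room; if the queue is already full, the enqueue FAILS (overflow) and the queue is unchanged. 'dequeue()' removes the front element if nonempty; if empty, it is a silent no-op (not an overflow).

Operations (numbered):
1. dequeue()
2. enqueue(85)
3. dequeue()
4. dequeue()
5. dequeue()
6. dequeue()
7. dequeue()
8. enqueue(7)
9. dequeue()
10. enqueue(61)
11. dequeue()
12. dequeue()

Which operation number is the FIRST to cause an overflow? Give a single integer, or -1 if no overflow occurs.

Answer: -1

Derivation:
1. dequeue(): empty, no-op, size=0
2. enqueue(85): size=1
3. dequeue(): size=0
4. dequeue(): empty, no-op, size=0
5. dequeue(): empty, no-op, size=0
6. dequeue(): empty, no-op, size=0
7. dequeue(): empty, no-op, size=0
8. enqueue(7): size=1
9. dequeue(): size=0
10. enqueue(61): size=1
11. dequeue(): size=0
12. dequeue(): empty, no-op, size=0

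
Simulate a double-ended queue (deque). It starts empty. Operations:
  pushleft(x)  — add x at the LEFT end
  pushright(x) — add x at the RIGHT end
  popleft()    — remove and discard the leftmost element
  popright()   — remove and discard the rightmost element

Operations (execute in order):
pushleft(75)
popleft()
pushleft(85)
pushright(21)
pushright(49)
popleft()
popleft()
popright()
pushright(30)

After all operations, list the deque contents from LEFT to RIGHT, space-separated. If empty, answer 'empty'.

pushleft(75): [75]
popleft(): []
pushleft(85): [85]
pushright(21): [85, 21]
pushright(49): [85, 21, 49]
popleft(): [21, 49]
popleft(): [49]
popright(): []
pushright(30): [30]

Answer: 30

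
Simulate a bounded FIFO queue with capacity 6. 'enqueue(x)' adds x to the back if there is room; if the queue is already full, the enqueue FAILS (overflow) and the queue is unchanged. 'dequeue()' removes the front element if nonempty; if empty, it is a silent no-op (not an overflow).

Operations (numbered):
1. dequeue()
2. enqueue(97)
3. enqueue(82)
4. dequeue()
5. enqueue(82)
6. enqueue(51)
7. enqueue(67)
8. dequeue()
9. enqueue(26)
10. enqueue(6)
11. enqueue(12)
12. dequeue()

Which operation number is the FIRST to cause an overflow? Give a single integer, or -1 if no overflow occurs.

1. dequeue(): empty, no-op, size=0
2. enqueue(97): size=1
3. enqueue(82): size=2
4. dequeue(): size=1
5. enqueue(82): size=2
6. enqueue(51): size=3
7. enqueue(67): size=4
8. dequeue(): size=3
9. enqueue(26): size=4
10. enqueue(6): size=5
11. enqueue(12): size=6
12. dequeue(): size=5

Answer: -1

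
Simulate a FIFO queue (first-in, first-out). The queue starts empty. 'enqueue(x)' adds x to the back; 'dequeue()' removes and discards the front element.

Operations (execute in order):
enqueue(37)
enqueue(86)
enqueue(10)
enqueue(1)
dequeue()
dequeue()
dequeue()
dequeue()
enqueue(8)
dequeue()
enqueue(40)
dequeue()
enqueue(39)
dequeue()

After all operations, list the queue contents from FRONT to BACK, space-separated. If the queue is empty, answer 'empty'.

enqueue(37): [37]
enqueue(86): [37, 86]
enqueue(10): [37, 86, 10]
enqueue(1): [37, 86, 10, 1]
dequeue(): [86, 10, 1]
dequeue(): [10, 1]
dequeue(): [1]
dequeue(): []
enqueue(8): [8]
dequeue(): []
enqueue(40): [40]
dequeue(): []
enqueue(39): [39]
dequeue(): []

Answer: empty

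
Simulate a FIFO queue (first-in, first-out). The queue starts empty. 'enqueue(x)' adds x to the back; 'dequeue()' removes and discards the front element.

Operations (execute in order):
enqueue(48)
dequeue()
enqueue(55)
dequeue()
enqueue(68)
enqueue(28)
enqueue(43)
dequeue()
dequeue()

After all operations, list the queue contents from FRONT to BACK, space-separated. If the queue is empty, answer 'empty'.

enqueue(48): [48]
dequeue(): []
enqueue(55): [55]
dequeue(): []
enqueue(68): [68]
enqueue(28): [68, 28]
enqueue(43): [68, 28, 43]
dequeue(): [28, 43]
dequeue(): [43]

Answer: 43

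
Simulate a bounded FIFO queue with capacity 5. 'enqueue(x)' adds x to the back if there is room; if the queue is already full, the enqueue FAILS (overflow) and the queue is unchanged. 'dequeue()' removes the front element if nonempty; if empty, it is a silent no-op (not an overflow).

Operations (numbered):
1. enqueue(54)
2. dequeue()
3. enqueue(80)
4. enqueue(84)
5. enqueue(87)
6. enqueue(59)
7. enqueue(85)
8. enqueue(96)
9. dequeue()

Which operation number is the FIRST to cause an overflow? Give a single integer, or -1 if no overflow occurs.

Answer: 8

Derivation:
1. enqueue(54): size=1
2. dequeue(): size=0
3. enqueue(80): size=1
4. enqueue(84): size=2
5. enqueue(87): size=3
6. enqueue(59): size=4
7. enqueue(85): size=5
8. enqueue(96): size=5=cap → OVERFLOW (fail)
9. dequeue(): size=4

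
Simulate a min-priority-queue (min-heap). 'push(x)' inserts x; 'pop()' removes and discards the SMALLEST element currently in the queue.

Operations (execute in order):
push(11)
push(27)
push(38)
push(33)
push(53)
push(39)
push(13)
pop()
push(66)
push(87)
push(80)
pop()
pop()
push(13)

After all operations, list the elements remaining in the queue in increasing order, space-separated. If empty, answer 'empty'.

Answer: 13 33 38 39 53 66 80 87

Derivation:
push(11): heap contents = [11]
push(27): heap contents = [11, 27]
push(38): heap contents = [11, 27, 38]
push(33): heap contents = [11, 27, 33, 38]
push(53): heap contents = [11, 27, 33, 38, 53]
push(39): heap contents = [11, 27, 33, 38, 39, 53]
push(13): heap contents = [11, 13, 27, 33, 38, 39, 53]
pop() → 11: heap contents = [13, 27, 33, 38, 39, 53]
push(66): heap contents = [13, 27, 33, 38, 39, 53, 66]
push(87): heap contents = [13, 27, 33, 38, 39, 53, 66, 87]
push(80): heap contents = [13, 27, 33, 38, 39, 53, 66, 80, 87]
pop() → 13: heap contents = [27, 33, 38, 39, 53, 66, 80, 87]
pop() → 27: heap contents = [33, 38, 39, 53, 66, 80, 87]
push(13): heap contents = [13, 33, 38, 39, 53, 66, 80, 87]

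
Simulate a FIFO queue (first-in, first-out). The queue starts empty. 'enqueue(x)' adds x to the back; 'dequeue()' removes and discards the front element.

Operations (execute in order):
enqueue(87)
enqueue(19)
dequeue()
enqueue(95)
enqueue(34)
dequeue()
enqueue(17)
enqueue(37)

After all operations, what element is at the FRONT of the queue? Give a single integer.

enqueue(87): queue = [87]
enqueue(19): queue = [87, 19]
dequeue(): queue = [19]
enqueue(95): queue = [19, 95]
enqueue(34): queue = [19, 95, 34]
dequeue(): queue = [95, 34]
enqueue(17): queue = [95, 34, 17]
enqueue(37): queue = [95, 34, 17, 37]

Answer: 95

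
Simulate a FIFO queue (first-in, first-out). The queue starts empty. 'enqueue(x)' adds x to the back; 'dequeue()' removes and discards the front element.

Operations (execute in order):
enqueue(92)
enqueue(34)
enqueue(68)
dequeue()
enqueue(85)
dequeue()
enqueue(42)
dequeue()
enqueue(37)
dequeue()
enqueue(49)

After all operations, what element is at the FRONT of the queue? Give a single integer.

enqueue(92): queue = [92]
enqueue(34): queue = [92, 34]
enqueue(68): queue = [92, 34, 68]
dequeue(): queue = [34, 68]
enqueue(85): queue = [34, 68, 85]
dequeue(): queue = [68, 85]
enqueue(42): queue = [68, 85, 42]
dequeue(): queue = [85, 42]
enqueue(37): queue = [85, 42, 37]
dequeue(): queue = [42, 37]
enqueue(49): queue = [42, 37, 49]

Answer: 42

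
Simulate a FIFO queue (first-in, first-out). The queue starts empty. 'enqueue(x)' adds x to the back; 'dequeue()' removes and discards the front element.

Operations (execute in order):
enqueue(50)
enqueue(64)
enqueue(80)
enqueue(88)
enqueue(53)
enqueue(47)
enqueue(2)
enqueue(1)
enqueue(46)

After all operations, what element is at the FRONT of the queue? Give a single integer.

Answer: 50

Derivation:
enqueue(50): queue = [50]
enqueue(64): queue = [50, 64]
enqueue(80): queue = [50, 64, 80]
enqueue(88): queue = [50, 64, 80, 88]
enqueue(53): queue = [50, 64, 80, 88, 53]
enqueue(47): queue = [50, 64, 80, 88, 53, 47]
enqueue(2): queue = [50, 64, 80, 88, 53, 47, 2]
enqueue(1): queue = [50, 64, 80, 88, 53, 47, 2, 1]
enqueue(46): queue = [50, 64, 80, 88, 53, 47, 2, 1, 46]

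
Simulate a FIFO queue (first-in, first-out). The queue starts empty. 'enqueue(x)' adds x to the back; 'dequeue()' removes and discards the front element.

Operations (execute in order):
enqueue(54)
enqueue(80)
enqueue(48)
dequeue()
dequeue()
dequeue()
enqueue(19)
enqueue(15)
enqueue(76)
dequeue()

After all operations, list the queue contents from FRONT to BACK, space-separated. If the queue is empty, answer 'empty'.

Answer: 15 76

Derivation:
enqueue(54): [54]
enqueue(80): [54, 80]
enqueue(48): [54, 80, 48]
dequeue(): [80, 48]
dequeue(): [48]
dequeue(): []
enqueue(19): [19]
enqueue(15): [19, 15]
enqueue(76): [19, 15, 76]
dequeue(): [15, 76]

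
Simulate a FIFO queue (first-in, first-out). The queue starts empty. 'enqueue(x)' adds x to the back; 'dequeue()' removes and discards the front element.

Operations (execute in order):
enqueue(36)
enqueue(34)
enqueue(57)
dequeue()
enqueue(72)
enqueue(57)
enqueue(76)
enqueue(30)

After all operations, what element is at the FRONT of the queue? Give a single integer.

enqueue(36): queue = [36]
enqueue(34): queue = [36, 34]
enqueue(57): queue = [36, 34, 57]
dequeue(): queue = [34, 57]
enqueue(72): queue = [34, 57, 72]
enqueue(57): queue = [34, 57, 72, 57]
enqueue(76): queue = [34, 57, 72, 57, 76]
enqueue(30): queue = [34, 57, 72, 57, 76, 30]

Answer: 34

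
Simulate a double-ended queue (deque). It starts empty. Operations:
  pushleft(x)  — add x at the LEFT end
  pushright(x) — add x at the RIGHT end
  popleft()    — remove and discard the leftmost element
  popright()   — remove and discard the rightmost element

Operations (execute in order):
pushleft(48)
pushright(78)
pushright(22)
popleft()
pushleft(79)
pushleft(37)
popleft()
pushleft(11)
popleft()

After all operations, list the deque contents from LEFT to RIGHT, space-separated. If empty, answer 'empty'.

pushleft(48): [48]
pushright(78): [48, 78]
pushright(22): [48, 78, 22]
popleft(): [78, 22]
pushleft(79): [79, 78, 22]
pushleft(37): [37, 79, 78, 22]
popleft(): [79, 78, 22]
pushleft(11): [11, 79, 78, 22]
popleft(): [79, 78, 22]

Answer: 79 78 22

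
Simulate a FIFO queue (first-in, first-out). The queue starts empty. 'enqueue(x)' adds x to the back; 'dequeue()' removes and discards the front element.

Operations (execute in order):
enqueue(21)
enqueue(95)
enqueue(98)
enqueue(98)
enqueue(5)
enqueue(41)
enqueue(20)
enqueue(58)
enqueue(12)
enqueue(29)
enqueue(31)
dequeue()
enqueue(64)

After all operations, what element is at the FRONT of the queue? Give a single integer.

enqueue(21): queue = [21]
enqueue(95): queue = [21, 95]
enqueue(98): queue = [21, 95, 98]
enqueue(98): queue = [21, 95, 98, 98]
enqueue(5): queue = [21, 95, 98, 98, 5]
enqueue(41): queue = [21, 95, 98, 98, 5, 41]
enqueue(20): queue = [21, 95, 98, 98, 5, 41, 20]
enqueue(58): queue = [21, 95, 98, 98, 5, 41, 20, 58]
enqueue(12): queue = [21, 95, 98, 98, 5, 41, 20, 58, 12]
enqueue(29): queue = [21, 95, 98, 98, 5, 41, 20, 58, 12, 29]
enqueue(31): queue = [21, 95, 98, 98, 5, 41, 20, 58, 12, 29, 31]
dequeue(): queue = [95, 98, 98, 5, 41, 20, 58, 12, 29, 31]
enqueue(64): queue = [95, 98, 98, 5, 41, 20, 58, 12, 29, 31, 64]

Answer: 95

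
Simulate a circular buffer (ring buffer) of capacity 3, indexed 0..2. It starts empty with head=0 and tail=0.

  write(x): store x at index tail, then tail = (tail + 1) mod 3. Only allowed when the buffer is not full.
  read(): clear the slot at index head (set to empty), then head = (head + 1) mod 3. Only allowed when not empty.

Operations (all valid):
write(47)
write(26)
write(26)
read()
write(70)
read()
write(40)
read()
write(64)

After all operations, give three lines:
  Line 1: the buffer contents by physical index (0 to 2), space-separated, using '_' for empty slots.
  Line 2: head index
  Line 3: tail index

Answer: 70 40 64
0
0

Derivation:
write(47): buf=[47 _ _], head=0, tail=1, size=1
write(26): buf=[47 26 _], head=0, tail=2, size=2
write(26): buf=[47 26 26], head=0, tail=0, size=3
read(): buf=[_ 26 26], head=1, tail=0, size=2
write(70): buf=[70 26 26], head=1, tail=1, size=3
read(): buf=[70 _ 26], head=2, tail=1, size=2
write(40): buf=[70 40 26], head=2, tail=2, size=3
read(): buf=[70 40 _], head=0, tail=2, size=2
write(64): buf=[70 40 64], head=0, tail=0, size=3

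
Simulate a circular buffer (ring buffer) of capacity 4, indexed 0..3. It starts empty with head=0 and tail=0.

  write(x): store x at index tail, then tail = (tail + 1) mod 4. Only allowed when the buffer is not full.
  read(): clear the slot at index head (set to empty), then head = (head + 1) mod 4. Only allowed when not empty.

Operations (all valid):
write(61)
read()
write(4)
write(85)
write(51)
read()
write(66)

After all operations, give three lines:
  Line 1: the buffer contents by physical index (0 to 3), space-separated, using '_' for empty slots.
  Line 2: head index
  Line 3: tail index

write(61): buf=[61 _ _ _], head=0, tail=1, size=1
read(): buf=[_ _ _ _], head=1, tail=1, size=0
write(4): buf=[_ 4 _ _], head=1, tail=2, size=1
write(85): buf=[_ 4 85 _], head=1, tail=3, size=2
write(51): buf=[_ 4 85 51], head=1, tail=0, size=3
read(): buf=[_ _ 85 51], head=2, tail=0, size=2
write(66): buf=[66 _ 85 51], head=2, tail=1, size=3

Answer: 66 _ 85 51
2
1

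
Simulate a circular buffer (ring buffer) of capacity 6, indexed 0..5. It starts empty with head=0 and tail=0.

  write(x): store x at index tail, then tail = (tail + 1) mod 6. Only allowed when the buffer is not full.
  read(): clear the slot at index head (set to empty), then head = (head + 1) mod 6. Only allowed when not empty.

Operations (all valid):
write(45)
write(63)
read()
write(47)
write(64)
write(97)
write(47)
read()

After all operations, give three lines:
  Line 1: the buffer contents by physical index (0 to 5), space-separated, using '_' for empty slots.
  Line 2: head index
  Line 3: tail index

Answer: _ _ 47 64 97 47
2
0

Derivation:
write(45): buf=[45 _ _ _ _ _], head=0, tail=1, size=1
write(63): buf=[45 63 _ _ _ _], head=0, tail=2, size=2
read(): buf=[_ 63 _ _ _ _], head=1, tail=2, size=1
write(47): buf=[_ 63 47 _ _ _], head=1, tail=3, size=2
write(64): buf=[_ 63 47 64 _ _], head=1, tail=4, size=3
write(97): buf=[_ 63 47 64 97 _], head=1, tail=5, size=4
write(47): buf=[_ 63 47 64 97 47], head=1, tail=0, size=5
read(): buf=[_ _ 47 64 97 47], head=2, tail=0, size=4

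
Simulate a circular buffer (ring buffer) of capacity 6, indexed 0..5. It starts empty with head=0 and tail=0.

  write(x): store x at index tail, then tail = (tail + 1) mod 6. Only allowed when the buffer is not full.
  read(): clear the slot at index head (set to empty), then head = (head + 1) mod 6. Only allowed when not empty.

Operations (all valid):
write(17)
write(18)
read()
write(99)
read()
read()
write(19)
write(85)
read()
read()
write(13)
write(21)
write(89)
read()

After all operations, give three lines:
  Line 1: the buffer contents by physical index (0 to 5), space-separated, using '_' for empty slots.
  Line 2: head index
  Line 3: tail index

write(17): buf=[17 _ _ _ _ _], head=0, tail=1, size=1
write(18): buf=[17 18 _ _ _ _], head=0, tail=2, size=2
read(): buf=[_ 18 _ _ _ _], head=1, tail=2, size=1
write(99): buf=[_ 18 99 _ _ _], head=1, tail=3, size=2
read(): buf=[_ _ 99 _ _ _], head=2, tail=3, size=1
read(): buf=[_ _ _ _ _ _], head=3, tail=3, size=0
write(19): buf=[_ _ _ 19 _ _], head=3, tail=4, size=1
write(85): buf=[_ _ _ 19 85 _], head=3, tail=5, size=2
read(): buf=[_ _ _ _ 85 _], head=4, tail=5, size=1
read(): buf=[_ _ _ _ _ _], head=5, tail=5, size=0
write(13): buf=[_ _ _ _ _ 13], head=5, tail=0, size=1
write(21): buf=[21 _ _ _ _ 13], head=5, tail=1, size=2
write(89): buf=[21 89 _ _ _ 13], head=5, tail=2, size=3
read(): buf=[21 89 _ _ _ _], head=0, tail=2, size=2

Answer: 21 89 _ _ _ _
0
2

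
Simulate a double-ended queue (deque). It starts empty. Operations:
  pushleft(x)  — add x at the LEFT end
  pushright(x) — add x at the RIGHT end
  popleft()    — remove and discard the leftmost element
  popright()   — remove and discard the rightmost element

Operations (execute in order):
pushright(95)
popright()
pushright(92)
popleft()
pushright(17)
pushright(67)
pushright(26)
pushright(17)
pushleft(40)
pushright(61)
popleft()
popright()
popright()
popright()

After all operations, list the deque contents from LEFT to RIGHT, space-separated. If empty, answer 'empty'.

Answer: 17 67

Derivation:
pushright(95): [95]
popright(): []
pushright(92): [92]
popleft(): []
pushright(17): [17]
pushright(67): [17, 67]
pushright(26): [17, 67, 26]
pushright(17): [17, 67, 26, 17]
pushleft(40): [40, 17, 67, 26, 17]
pushright(61): [40, 17, 67, 26, 17, 61]
popleft(): [17, 67, 26, 17, 61]
popright(): [17, 67, 26, 17]
popright(): [17, 67, 26]
popright(): [17, 67]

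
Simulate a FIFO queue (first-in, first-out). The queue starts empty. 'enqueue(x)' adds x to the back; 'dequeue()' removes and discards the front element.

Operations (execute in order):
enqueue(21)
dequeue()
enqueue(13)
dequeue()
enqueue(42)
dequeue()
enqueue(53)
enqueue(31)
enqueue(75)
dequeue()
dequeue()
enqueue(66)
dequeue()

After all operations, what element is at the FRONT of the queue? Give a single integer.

Answer: 66

Derivation:
enqueue(21): queue = [21]
dequeue(): queue = []
enqueue(13): queue = [13]
dequeue(): queue = []
enqueue(42): queue = [42]
dequeue(): queue = []
enqueue(53): queue = [53]
enqueue(31): queue = [53, 31]
enqueue(75): queue = [53, 31, 75]
dequeue(): queue = [31, 75]
dequeue(): queue = [75]
enqueue(66): queue = [75, 66]
dequeue(): queue = [66]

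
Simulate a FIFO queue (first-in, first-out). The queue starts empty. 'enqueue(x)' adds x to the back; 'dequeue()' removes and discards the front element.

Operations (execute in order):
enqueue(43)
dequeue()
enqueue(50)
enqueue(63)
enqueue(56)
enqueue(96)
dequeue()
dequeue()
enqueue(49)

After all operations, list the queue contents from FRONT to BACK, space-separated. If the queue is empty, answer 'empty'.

Answer: 56 96 49

Derivation:
enqueue(43): [43]
dequeue(): []
enqueue(50): [50]
enqueue(63): [50, 63]
enqueue(56): [50, 63, 56]
enqueue(96): [50, 63, 56, 96]
dequeue(): [63, 56, 96]
dequeue(): [56, 96]
enqueue(49): [56, 96, 49]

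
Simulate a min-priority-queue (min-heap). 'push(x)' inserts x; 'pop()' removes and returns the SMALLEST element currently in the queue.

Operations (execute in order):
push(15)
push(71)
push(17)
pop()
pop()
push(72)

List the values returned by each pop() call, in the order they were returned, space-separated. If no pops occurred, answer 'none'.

Answer: 15 17

Derivation:
push(15): heap contents = [15]
push(71): heap contents = [15, 71]
push(17): heap contents = [15, 17, 71]
pop() → 15: heap contents = [17, 71]
pop() → 17: heap contents = [71]
push(72): heap contents = [71, 72]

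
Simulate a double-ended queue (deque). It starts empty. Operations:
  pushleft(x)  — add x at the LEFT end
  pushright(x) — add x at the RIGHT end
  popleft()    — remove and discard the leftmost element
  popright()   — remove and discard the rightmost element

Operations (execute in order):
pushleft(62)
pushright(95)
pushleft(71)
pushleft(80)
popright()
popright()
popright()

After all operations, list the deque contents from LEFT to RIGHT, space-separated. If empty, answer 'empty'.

Answer: 80

Derivation:
pushleft(62): [62]
pushright(95): [62, 95]
pushleft(71): [71, 62, 95]
pushleft(80): [80, 71, 62, 95]
popright(): [80, 71, 62]
popright(): [80, 71]
popright(): [80]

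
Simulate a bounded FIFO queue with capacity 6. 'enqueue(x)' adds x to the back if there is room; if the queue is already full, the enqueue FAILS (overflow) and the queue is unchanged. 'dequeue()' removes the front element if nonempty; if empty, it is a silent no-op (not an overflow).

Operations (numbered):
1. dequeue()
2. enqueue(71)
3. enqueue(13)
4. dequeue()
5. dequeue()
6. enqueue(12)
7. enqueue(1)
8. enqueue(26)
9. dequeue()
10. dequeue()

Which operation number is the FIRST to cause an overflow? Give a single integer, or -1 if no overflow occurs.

Answer: -1

Derivation:
1. dequeue(): empty, no-op, size=0
2. enqueue(71): size=1
3. enqueue(13): size=2
4. dequeue(): size=1
5. dequeue(): size=0
6. enqueue(12): size=1
7. enqueue(1): size=2
8. enqueue(26): size=3
9. dequeue(): size=2
10. dequeue(): size=1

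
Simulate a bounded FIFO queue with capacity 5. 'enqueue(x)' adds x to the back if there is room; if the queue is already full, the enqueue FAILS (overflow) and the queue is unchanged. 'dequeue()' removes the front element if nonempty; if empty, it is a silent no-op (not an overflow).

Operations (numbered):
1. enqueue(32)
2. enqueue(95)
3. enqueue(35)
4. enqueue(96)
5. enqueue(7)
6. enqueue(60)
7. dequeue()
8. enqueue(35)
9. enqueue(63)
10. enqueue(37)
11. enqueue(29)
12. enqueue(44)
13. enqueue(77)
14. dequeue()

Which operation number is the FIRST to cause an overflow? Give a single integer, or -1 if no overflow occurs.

1. enqueue(32): size=1
2. enqueue(95): size=2
3. enqueue(35): size=3
4. enqueue(96): size=4
5. enqueue(7): size=5
6. enqueue(60): size=5=cap → OVERFLOW (fail)
7. dequeue(): size=4
8. enqueue(35): size=5
9. enqueue(63): size=5=cap → OVERFLOW (fail)
10. enqueue(37): size=5=cap → OVERFLOW (fail)
11. enqueue(29): size=5=cap → OVERFLOW (fail)
12. enqueue(44): size=5=cap → OVERFLOW (fail)
13. enqueue(77): size=5=cap → OVERFLOW (fail)
14. dequeue(): size=4

Answer: 6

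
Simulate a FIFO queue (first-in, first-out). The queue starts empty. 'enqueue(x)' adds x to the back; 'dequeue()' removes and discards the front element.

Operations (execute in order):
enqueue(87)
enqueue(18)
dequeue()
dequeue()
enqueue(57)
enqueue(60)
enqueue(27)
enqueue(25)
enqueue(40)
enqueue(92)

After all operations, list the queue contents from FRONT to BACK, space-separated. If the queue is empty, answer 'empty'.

enqueue(87): [87]
enqueue(18): [87, 18]
dequeue(): [18]
dequeue(): []
enqueue(57): [57]
enqueue(60): [57, 60]
enqueue(27): [57, 60, 27]
enqueue(25): [57, 60, 27, 25]
enqueue(40): [57, 60, 27, 25, 40]
enqueue(92): [57, 60, 27, 25, 40, 92]

Answer: 57 60 27 25 40 92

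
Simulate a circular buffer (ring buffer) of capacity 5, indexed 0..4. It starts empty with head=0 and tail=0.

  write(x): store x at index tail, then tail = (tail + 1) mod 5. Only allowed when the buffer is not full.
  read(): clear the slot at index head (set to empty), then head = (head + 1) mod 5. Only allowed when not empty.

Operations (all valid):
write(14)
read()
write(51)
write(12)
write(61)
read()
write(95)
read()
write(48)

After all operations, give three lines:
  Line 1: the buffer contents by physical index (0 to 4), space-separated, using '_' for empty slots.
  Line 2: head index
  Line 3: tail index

Answer: 48 _ _ 61 95
3
1

Derivation:
write(14): buf=[14 _ _ _ _], head=0, tail=1, size=1
read(): buf=[_ _ _ _ _], head=1, tail=1, size=0
write(51): buf=[_ 51 _ _ _], head=1, tail=2, size=1
write(12): buf=[_ 51 12 _ _], head=1, tail=3, size=2
write(61): buf=[_ 51 12 61 _], head=1, tail=4, size=3
read(): buf=[_ _ 12 61 _], head=2, tail=4, size=2
write(95): buf=[_ _ 12 61 95], head=2, tail=0, size=3
read(): buf=[_ _ _ 61 95], head=3, tail=0, size=2
write(48): buf=[48 _ _ 61 95], head=3, tail=1, size=3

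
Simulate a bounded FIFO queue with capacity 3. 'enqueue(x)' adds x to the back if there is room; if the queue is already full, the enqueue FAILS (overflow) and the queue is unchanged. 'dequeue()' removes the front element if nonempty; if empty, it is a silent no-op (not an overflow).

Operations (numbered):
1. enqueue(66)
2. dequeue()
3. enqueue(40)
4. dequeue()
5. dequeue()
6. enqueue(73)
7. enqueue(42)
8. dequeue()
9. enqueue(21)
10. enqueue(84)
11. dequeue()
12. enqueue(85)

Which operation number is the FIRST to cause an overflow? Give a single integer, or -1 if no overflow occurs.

Answer: -1

Derivation:
1. enqueue(66): size=1
2. dequeue(): size=0
3. enqueue(40): size=1
4. dequeue(): size=0
5. dequeue(): empty, no-op, size=0
6. enqueue(73): size=1
7. enqueue(42): size=2
8. dequeue(): size=1
9. enqueue(21): size=2
10. enqueue(84): size=3
11. dequeue(): size=2
12. enqueue(85): size=3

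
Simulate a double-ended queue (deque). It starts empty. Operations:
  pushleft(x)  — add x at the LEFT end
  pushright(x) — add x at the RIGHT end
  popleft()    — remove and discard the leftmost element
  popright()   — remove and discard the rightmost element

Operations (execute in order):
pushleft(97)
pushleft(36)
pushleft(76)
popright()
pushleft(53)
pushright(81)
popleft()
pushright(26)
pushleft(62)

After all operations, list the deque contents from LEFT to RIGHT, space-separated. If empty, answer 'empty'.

pushleft(97): [97]
pushleft(36): [36, 97]
pushleft(76): [76, 36, 97]
popright(): [76, 36]
pushleft(53): [53, 76, 36]
pushright(81): [53, 76, 36, 81]
popleft(): [76, 36, 81]
pushright(26): [76, 36, 81, 26]
pushleft(62): [62, 76, 36, 81, 26]

Answer: 62 76 36 81 26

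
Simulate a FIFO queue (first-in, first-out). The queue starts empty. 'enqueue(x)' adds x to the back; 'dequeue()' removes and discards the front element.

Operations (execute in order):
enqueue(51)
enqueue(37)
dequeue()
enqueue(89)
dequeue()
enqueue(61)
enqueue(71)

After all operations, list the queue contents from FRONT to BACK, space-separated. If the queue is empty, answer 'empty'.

Answer: 89 61 71

Derivation:
enqueue(51): [51]
enqueue(37): [51, 37]
dequeue(): [37]
enqueue(89): [37, 89]
dequeue(): [89]
enqueue(61): [89, 61]
enqueue(71): [89, 61, 71]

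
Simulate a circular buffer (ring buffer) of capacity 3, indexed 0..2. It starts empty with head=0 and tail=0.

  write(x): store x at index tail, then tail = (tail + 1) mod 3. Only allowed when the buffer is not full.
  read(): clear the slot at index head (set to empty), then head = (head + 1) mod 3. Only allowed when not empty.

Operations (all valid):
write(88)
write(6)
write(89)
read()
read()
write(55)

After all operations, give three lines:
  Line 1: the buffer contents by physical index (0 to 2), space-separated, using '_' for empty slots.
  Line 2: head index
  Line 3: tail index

write(88): buf=[88 _ _], head=0, tail=1, size=1
write(6): buf=[88 6 _], head=0, tail=2, size=2
write(89): buf=[88 6 89], head=0, tail=0, size=3
read(): buf=[_ 6 89], head=1, tail=0, size=2
read(): buf=[_ _ 89], head=2, tail=0, size=1
write(55): buf=[55 _ 89], head=2, tail=1, size=2

Answer: 55 _ 89
2
1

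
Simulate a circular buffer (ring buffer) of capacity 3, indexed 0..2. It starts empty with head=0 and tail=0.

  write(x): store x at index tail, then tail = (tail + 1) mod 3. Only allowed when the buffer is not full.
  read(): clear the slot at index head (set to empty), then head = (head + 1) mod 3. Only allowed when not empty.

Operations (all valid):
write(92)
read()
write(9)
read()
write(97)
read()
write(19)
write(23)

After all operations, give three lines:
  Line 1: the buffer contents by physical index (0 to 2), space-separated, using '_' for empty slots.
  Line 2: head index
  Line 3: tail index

write(92): buf=[92 _ _], head=0, tail=1, size=1
read(): buf=[_ _ _], head=1, tail=1, size=0
write(9): buf=[_ 9 _], head=1, tail=2, size=1
read(): buf=[_ _ _], head=2, tail=2, size=0
write(97): buf=[_ _ 97], head=2, tail=0, size=1
read(): buf=[_ _ _], head=0, tail=0, size=0
write(19): buf=[19 _ _], head=0, tail=1, size=1
write(23): buf=[19 23 _], head=0, tail=2, size=2

Answer: 19 23 _
0
2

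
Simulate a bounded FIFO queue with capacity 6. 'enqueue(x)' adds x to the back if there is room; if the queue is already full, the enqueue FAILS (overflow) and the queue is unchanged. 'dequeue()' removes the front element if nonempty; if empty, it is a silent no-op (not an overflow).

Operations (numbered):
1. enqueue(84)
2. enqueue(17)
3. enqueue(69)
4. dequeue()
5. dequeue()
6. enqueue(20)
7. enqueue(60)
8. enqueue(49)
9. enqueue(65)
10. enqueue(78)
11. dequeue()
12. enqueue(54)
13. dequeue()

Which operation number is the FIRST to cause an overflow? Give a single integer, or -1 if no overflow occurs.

1. enqueue(84): size=1
2. enqueue(17): size=2
3. enqueue(69): size=3
4. dequeue(): size=2
5. dequeue(): size=1
6. enqueue(20): size=2
7. enqueue(60): size=3
8. enqueue(49): size=4
9. enqueue(65): size=5
10. enqueue(78): size=6
11. dequeue(): size=5
12. enqueue(54): size=6
13. dequeue(): size=5

Answer: -1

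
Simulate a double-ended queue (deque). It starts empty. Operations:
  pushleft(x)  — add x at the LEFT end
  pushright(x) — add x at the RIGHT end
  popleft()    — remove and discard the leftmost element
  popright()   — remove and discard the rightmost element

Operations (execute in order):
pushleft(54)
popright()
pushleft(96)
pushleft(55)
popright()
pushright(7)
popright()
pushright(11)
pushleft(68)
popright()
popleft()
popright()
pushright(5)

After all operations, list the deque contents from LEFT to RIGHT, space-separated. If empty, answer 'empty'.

pushleft(54): [54]
popright(): []
pushleft(96): [96]
pushleft(55): [55, 96]
popright(): [55]
pushright(7): [55, 7]
popright(): [55]
pushright(11): [55, 11]
pushleft(68): [68, 55, 11]
popright(): [68, 55]
popleft(): [55]
popright(): []
pushright(5): [5]

Answer: 5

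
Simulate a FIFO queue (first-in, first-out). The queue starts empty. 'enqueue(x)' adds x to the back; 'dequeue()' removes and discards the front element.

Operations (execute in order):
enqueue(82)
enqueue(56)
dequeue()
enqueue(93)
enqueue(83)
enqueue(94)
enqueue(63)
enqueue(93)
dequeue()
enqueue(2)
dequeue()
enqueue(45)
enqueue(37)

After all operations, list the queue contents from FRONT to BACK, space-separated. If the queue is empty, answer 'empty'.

Answer: 83 94 63 93 2 45 37

Derivation:
enqueue(82): [82]
enqueue(56): [82, 56]
dequeue(): [56]
enqueue(93): [56, 93]
enqueue(83): [56, 93, 83]
enqueue(94): [56, 93, 83, 94]
enqueue(63): [56, 93, 83, 94, 63]
enqueue(93): [56, 93, 83, 94, 63, 93]
dequeue(): [93, 83, 94, 63, 93]
enqueue(2): [93, 83, 94, 63, 93, 2]
dequeue(): [83, 94, 63, 93, 2]
enqueue(45): [83, 94, 63, 93, 2, 45]
enqueue(37): [83, 94, 63, 93, 2, 45, 37]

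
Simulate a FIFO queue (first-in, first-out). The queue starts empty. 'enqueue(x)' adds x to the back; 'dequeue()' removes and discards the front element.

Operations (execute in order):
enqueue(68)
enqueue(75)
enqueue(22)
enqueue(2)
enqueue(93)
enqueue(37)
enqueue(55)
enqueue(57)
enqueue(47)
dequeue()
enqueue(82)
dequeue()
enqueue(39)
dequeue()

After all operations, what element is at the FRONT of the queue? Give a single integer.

Answer: 2

Derivation:
enqueue(68): queue = [68]
enqueue(75): queue = [68, 75]
enqueue(22): queue = [68, 75, 22]
enqueue(2): queue = [68, 75, 22, 2]
enqueue(93): queue = [68, 75, 22, 2, 93]
enqueue(37): queue = [68, 75, 22, 2, 93, 37]
enqueue(55): queue = [68, 75, 22, 2, 93, 37, 55]
enqueue(57): queue = [68, 75, 22, 2, 93, 37, 55, 57]
enqueue(47): queue = [68, 75, 22, 2, 93, 37, 55, 57, 47]
dequeue(): queue = [75, 22, 2, 93, 37, 55, 57, 47]
enqueue(82): queue = [75, 22, 2, 93, 37, 55, 57, 47, 82]
dequeue(): queue = [22, 2, 93, 37, 55, 57, 47, 82]
enqueue(39): queue = [22, 2, 93, 37, 55, 57, 47, 82, 39]
dequeue(): queue = [2, 93, 37, 55, 57, 47, 82, 39]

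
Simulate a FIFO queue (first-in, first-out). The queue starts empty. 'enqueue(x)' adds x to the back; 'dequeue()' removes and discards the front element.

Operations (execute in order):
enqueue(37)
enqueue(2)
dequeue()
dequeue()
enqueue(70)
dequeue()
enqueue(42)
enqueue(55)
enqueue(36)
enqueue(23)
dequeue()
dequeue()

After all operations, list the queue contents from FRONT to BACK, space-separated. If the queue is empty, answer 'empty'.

Answer: 36 23

Derivation:
enqueue(37): [37]
enqueue(2): [37, 2]
dequeue(): [2]
dequeue(): []
enqueue(70): [70]
dequeue(): []
enqueue(42): [42]
enqueue(55): [42, 55]
enqueue(36): [42, 55, 36]
enqueue(23): [42, 55, 36, 23]
dequeue(): [55, 36, 23]
dequeue(): [36, 23]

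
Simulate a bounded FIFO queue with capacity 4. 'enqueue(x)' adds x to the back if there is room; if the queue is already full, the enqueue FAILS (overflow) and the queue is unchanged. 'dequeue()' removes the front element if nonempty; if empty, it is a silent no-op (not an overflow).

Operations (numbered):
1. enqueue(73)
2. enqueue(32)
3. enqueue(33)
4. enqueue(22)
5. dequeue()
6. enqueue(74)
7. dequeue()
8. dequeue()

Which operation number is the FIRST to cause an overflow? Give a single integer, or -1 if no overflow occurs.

1. enqueue(73): size=1
2. enqueue(32): size=2
3. enqueue(33): size=3
4. enqueue(22): size=4
5. dequeue(): size=3
6. enqueue(74): size=4
7. dequeue(): size=3
8. dequeue(): size=2

Answer: -1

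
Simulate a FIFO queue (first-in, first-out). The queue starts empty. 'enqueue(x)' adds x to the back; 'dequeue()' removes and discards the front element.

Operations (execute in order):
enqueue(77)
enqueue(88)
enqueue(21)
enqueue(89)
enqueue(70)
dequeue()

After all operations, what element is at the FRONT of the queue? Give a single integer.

Answer: 88

Derivation:
enqueue(77): queue = [77]
enqueue(88): queue = [77, 88]
enqueue(21): queue = [77, 88, 21]
enqueue(89): queue = [77, 88, 21, 89]
enqueue(70): queue = [77, 88, 21, 89, 70]
dequeue(): queue = [88, 21, 89, 70]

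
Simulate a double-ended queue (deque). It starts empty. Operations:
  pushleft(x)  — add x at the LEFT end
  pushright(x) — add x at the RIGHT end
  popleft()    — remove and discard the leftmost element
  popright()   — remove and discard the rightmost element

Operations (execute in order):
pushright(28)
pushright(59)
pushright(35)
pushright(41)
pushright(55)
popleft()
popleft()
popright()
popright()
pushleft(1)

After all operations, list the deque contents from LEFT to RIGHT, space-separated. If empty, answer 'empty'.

pushright(28): [28]
pushright(59): [28, 59]
pushright(35): [28, 59, 35]
pushright(41): [28, 59, 35, 41]
pushright(55): [28, 59, 35, 41, 55]
popleft(): [59, 35, 41, 55]
popleft(): [35, 41, 55]
popright(): [35, 41]
popright(): [35]
pushleft(1): [1, 35]

Answer: 1 35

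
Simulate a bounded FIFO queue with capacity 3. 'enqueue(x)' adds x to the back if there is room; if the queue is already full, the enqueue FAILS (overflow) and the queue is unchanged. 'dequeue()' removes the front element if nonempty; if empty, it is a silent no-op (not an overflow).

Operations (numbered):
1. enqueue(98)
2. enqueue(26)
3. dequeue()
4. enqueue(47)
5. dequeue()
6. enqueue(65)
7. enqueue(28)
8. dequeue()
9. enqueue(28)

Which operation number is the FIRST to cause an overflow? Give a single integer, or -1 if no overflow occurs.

Answer: -1

Derivation:
1. enqueue(98): size=1
2. enqueue(26): size=2
3. dequeue(): size=1
4. enqueue(47): size=2
5. dequeue(): size=1
6. enqueue(65): size=2
7. enqueue(28): size=3
8. dequeue(): size=2
9. enqueue(28): size=3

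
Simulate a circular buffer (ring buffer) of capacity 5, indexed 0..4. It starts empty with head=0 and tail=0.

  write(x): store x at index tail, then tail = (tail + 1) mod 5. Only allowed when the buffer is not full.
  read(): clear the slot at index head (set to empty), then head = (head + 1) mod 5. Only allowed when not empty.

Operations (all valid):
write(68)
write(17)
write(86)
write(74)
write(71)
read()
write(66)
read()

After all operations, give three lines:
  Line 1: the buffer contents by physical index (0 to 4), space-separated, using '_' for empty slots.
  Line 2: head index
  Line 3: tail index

write(68): buf=[68 _ _ _ _], head=0, tail=1, size=1
write(17): buf=[68 17 _ _ _], head=0, tail=2, size=2
write(86): buf=[68 17 86 _ _], head=0, tail=3, size=3
write(74): buf=[68 17 86 74 _], head=0, tail=4, size=4
write(71): buf=[68 17 86 74 71], head=0, tail=0, size=5
read(): buf=[_ 17 86 74 71], head=1, tail=0, size=4
write(66): buf=[66 17 86 74 71], head=1, tail=1, size=5
read(): buf=[66 _ 86 74 71], head=2, tail=1, size=4

Answer: 66 _ 86 74 71
2
1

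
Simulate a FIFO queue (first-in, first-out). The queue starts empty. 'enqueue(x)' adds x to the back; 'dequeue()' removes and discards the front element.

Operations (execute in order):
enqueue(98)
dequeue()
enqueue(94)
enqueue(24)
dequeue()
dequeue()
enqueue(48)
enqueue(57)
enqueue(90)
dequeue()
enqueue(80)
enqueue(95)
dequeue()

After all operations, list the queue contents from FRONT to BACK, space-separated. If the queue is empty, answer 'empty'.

enqueue(98): [98]
dequeue(): []
enqueue(94): [94]
enqueue(24): [94, 24]
dequeue(): [24]
dequeue(): []
enqueue(48): [48]
enqueue(57): [48, 57]
enqueue(90): [48, 57, 90]
dequeue(): [57, 90]
enqueue(80): [57, 90, 80]
enqueue(95): [57, 90, 80, 95]
dequeue(): [90, 80, 95]

Answer: 90 80 95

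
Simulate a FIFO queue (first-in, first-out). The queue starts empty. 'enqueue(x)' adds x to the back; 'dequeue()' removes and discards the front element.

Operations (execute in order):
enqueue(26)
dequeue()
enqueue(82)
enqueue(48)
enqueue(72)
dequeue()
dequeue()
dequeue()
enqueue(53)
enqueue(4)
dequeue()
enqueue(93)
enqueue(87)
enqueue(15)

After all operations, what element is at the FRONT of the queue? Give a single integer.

enqueue(26): queue = [26]
dequeue(): queue = []
enqueue(82): queue = [82]
enqueue(48): queue = [82, 48]
enqueue(72): queue = [82, 48, 72]
dequeue(): queue = [48, 72]
dequeue(): queue = [72]
dequeue(): queue = []
enqueue(53): queue = [53]
enqueue(4): queue = [53, 4]
dequeue(): queue = [4]
enqueue(93): queue = [4, 93]
enqueue(87): queue = [4, 93, 87]
enqueue(15): queue = [4, 93, 87, 15]

Answer: 4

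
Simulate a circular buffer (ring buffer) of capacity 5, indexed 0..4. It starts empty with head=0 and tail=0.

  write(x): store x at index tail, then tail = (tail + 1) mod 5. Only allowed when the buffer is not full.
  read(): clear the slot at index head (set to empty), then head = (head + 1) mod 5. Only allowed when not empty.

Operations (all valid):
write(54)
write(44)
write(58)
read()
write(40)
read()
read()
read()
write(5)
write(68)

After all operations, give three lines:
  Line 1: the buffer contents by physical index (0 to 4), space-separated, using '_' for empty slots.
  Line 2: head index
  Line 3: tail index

write(54): buf=[54 _ _ _ _], head=0, tail=1, size=1
write(44): buf=[54 44 _ _ _], head=0, tail=2, size=2
write(58): buf=[54 44 58 _ _], head=0, tail=3, size=3
read(): buf=[_ 44 58 _ _], head=1, tail=3, size=2
write(40): buf=[_ 44 58 40 _], head=1, tail=4, size=3
read(): buf=[_ _ 58 40 _], head=2, tail=4, size=2
read(): buf=[_ _ _ 40 _], head=3, tail=4, size=1
read(): buf=[_ _ _ _ _], head=4, tail=4, size=0
write(5): buf=[_ _ _ _ 5], head=4, tail=0, size=1
write(68): buf=[68 _ _ _ 5], head=4, tail=1, size=2

Answer: 68 _ _ _ 5
4
1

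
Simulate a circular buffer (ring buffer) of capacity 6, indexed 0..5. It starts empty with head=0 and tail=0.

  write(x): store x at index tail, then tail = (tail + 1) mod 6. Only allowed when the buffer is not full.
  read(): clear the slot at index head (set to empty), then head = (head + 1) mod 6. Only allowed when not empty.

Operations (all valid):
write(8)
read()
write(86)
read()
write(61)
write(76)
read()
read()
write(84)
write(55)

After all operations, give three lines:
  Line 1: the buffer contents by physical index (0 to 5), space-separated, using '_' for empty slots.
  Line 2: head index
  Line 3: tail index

write(8): buf=[8 _ _ _ _ _], head=0, tail=1, size=1
read(): buf=[_ _ _ _ _ _], head=1, tail=1, size=0
write(86): buf=[_ 86 _ _ _ _], head=1, tail=2, size=1
read(): buf=[_ _ _ _ _ _], head=2, tail=2, size=0
write(61): buf=[_ _ 61 _ _ _], head=2, tail=3, size=1
write(76): buf=[_ _ 61 76 _ _], head=2, tail=4, size=2
read(): buf=[_ _ _ 76 _ _], head=3, tail=4, size=1
read(): buf=[_ _ _ _ _ _], head=4, tail=4, size=0
write(84): buf=[_ _ _ _ 84 _], head=4, tail=5, size=1
write(55): buf=[_ _ _ _ 84 55], head=4, tail=0, size=2

Answer: _ _ _ _ 84 55
4
0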